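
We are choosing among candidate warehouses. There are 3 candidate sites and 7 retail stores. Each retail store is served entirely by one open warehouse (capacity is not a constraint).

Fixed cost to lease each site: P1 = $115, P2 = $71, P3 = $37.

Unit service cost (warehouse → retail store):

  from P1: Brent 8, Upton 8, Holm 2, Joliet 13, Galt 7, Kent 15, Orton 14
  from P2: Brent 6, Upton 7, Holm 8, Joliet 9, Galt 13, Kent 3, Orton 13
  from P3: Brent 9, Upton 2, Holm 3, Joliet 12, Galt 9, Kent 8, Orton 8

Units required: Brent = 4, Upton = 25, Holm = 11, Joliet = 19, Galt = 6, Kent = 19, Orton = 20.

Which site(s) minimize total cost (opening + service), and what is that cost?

For any fixed open set, each retail store goes to its cheapest open site; total = fixed + service.
{P2, P3}: Brent→P2 6·4=24, Upton→P3 2·25=50, Holm→P3 3·11=33, Joliet→P2 9·19=171, Galt→P3 9·6=54, Kent→P2 3·19=57, Orton→P3 8·20=160. Service 549; fixed 108; total 657.
{P1, P2, P3}: service 526 + fixed 223 = 749
{P3}: Brent→P3 9·4=36, Upton→P3 2·25=50, Holm→P3 3·11=33, Joliet→P3 12·19=228, Galt→P3 9·6=54, Kent→P3 8·19=152, Orton→P3 8·20=160. Service 713; fixed 37; total 750.
No other subset beats 657.

Open P2 and P3; minimum total cost 657.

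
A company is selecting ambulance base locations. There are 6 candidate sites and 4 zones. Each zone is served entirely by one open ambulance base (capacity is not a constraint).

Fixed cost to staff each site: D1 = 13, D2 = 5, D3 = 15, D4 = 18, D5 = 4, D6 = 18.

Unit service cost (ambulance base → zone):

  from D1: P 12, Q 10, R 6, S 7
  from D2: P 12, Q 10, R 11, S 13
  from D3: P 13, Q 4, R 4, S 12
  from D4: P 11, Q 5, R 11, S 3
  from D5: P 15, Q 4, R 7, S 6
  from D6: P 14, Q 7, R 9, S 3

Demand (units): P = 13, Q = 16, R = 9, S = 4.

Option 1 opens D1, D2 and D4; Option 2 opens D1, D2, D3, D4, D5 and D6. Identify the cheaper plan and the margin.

Option 1: {D1, D2, D4}: P→D4 11·13=143, Q→D4 5·16=80, R→D1 6·9=54, S→D4 3·4=12. Service 289; fixed 36; total 325.
Option 2: {D1, D2, D3, D4, D5, D6}: P→D4 11·13=143, Q→D3 4·16=64, R→D3 4·9=36, S→D4 3·4=12. Service 255; fixed 73; total 328.
Difference: |325 − 328| = 3.

Option 1 is cheaper by 3.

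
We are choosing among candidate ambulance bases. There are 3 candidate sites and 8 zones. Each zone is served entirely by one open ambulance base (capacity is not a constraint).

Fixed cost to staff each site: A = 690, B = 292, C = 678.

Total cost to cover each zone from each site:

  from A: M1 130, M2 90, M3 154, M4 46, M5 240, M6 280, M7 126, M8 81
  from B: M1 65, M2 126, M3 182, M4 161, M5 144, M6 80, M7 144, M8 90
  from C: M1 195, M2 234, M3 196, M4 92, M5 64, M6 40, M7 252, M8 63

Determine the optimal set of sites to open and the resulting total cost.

Open B only; minimum total cost 1284.

For any fixed open set, each zone goes to its cheapest open site; total = fixed + service.
{B}: M1→B 65, M2→B 126, M3→B 182, M4→B 161, M5→B 144, M6→B 80, M7→B 144, M8→B 90. Service 992; fixed 292; total 1284.
{B, C}: M1→B 65, M2→B 126, M3→B 182, M4→C 92, M5→C 64, M6→C 40, M7→B 144, M8→C 63. Service 776; fixed 970; total 1746.
{A, B}: M1→B 65, M2→A 90, M3→A 154, M4→A 46, M5→B 144, M6→B 80, M7→A 126, M8→A 81. Service 786; fixed 982; total 1768.
{A, B, C}: M1→B 65, M2→A 90, M3→A 154, M4→A 46, M5→C 64, M6→C 40, M7→A 126, M8→C 63. Service 648; fixed 1660; total 2308.
No other subset beats 1284.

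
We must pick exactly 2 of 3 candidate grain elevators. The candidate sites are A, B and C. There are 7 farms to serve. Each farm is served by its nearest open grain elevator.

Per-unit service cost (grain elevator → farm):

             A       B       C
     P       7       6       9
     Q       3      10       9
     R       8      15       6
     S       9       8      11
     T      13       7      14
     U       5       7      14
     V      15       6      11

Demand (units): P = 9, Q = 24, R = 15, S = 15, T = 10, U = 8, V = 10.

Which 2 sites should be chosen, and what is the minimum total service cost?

With exactly 2 open, each farm uses its cheapest among the chosen.
{A, B}: P→B 6·9=54, Q→A 3·24=72, R→A 8·15=120, S→B 8·15=120, T→B 7·10=70, U→A 5·8=40, V→B 6·10=60. Service cost 536.
{A, C}: service cost 640
{B, C}: service cost 666
Among all 3 size-2 choices, {A, B} is lowest.

Choose A and B; total service cost 536.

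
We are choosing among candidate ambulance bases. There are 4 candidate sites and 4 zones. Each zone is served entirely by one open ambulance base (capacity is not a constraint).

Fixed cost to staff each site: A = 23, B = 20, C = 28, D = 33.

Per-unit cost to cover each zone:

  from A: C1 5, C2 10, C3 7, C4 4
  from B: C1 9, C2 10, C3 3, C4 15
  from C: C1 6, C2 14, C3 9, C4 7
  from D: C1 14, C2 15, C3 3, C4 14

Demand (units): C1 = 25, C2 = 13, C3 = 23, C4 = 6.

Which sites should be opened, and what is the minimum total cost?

Open A and B; minimum total cost 391.

For any fixed open set, each zone goes to its cheapest open site; total = fixed + service.
{A, B}: C1→A 5·25=125, C2→A 10·13=130, C3→B 3·23=69, C4→A 4·6=24. Service 348; fixed 43; total 391.
{A, D}: C1→A 5·25=125, C2→A 10·13=130, C3→D 3·23=69, C4→A 4·6=24. Service 348; fixed 56; total 404.
{A, B, C}: C1→A 5·25=125, C2→A 10·13=130, C3→B 3·23=69, C4→A 4·6=24. Service 348; fixed 71; total 419.
{A, B, C, D}: service 348 + fixed 104 = 452
No other subset beats 391.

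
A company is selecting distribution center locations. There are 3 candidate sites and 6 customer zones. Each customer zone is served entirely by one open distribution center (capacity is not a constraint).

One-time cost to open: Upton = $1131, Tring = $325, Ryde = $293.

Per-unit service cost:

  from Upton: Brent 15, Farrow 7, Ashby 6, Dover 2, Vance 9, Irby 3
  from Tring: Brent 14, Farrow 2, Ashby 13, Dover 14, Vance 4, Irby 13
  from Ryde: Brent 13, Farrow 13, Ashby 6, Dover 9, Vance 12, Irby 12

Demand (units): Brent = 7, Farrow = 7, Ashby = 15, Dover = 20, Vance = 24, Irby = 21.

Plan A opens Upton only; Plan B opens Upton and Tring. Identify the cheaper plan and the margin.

Plan A: {Upton}: Brent→Upton 15·7=105, Farrow→Upton 7·7=49, Ashby→Upton 6·15=90, Dover→Upton 2·20=40, Vance→Upton 9·24=216, Irby→Upton 3·21=63. Service 563; fixed 1131; total 1694.
Plan B: {Upton, Tring}: Brent→Tring 14·7=98, Farrow→Tring 2·7=14, Ashby→Upton 6·15=90, Dover→Upton 2·20=40, Vance→Tring 4·24=96, Irby→Upton 3·21=63. Service 401; fixed 1456; total 1857.
Difference: |1694 − 1857| = 163.

Plan A is cheaper by 163.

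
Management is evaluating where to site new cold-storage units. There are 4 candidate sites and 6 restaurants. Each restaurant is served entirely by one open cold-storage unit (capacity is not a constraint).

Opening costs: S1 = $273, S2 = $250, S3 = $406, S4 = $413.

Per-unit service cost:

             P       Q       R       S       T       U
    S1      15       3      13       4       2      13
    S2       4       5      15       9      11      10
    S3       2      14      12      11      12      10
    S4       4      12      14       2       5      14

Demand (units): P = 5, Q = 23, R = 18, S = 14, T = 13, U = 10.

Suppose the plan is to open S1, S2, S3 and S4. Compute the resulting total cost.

Each restaurant is assigned to its cheapest site among the open ones.
{S1, S2, S3, S4}: P→S3 2·5=10, Q→S1 3·23=69, R→S3 12·18=216, S→S4 2·14=28, T→S1 2·13=26, U→S2 10·10=100. Service 449; fixed 1342; total 1791.

Total cost: 1791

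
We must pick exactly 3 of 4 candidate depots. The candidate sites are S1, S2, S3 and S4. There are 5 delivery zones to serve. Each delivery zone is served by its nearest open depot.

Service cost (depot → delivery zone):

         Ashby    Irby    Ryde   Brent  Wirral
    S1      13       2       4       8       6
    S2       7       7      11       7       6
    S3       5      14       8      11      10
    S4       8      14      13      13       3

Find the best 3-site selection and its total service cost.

Choose S1, S3 and S4; total service cost 22.

With exactly 3 open, each delivery zone uses its cheapest among the chosen.
{S1, S3, S4}: Ashby→S3 5, Irby→S1 2, Ryde→S1 4, Brent→S1 8, Wirral→S4 3. Service cost 22.
{S1, S2, S4}: service cost 23
{S1, S2, S3}: service cost 24
Among all 4 size-3 choices, {S1, S3, S4} is lowest.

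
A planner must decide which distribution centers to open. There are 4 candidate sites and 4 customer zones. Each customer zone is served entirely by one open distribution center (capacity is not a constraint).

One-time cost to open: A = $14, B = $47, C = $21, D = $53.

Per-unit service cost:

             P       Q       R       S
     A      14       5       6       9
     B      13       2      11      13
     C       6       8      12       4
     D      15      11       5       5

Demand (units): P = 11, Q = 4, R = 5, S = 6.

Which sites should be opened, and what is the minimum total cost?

For any fixed open set, each customer zone goes to its cheapest open site; total = fixed + service.
{A, C}: P→C 6·11=66, Q→A 5·4=20, R→A 6·5=30, S→C 4·6=24. Service 140; fixed 35; total 175.
{C}: P→C 6·11=66, Q→C 8·4=32, R→C 12·5=60, S→C 4·6=24. Service 182; fixed 21; total 203.
{A, B, C}: P→C 6·11=66, Q→B 2·4=8, R→A 6·5=30, S→C 4·6=24. Service 128; fixed 82; total 210.
{A, B, C, D}: service 123 + fixed 135 = 258
(All 15 nonempty subsets were checked; A and C is lowest.)

Open A and C; minimum total cost 175.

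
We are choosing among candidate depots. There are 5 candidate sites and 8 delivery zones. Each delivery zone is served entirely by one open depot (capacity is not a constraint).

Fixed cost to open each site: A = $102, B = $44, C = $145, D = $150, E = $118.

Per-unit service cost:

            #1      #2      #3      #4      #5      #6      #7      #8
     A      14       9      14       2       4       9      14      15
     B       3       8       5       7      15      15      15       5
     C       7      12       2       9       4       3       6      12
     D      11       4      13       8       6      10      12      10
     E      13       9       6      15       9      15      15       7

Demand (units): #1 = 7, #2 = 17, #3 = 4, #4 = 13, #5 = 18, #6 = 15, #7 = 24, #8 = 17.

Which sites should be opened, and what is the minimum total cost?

Open B and C; minimum total cost 791.

For any fixed open set, each delivery zone goes to its cheapest open site; total = fixed + service.
{B, C}: #1→B 3·7=21, #2→B 8·17=136, #3→C 2·4=8, #4→B 7·13=91, #5→C 4·18=72, #6→C 3·15=45, #7→C 6·24=144, #8→B 5·17=85. Service 602; fixed 189; total 791.
{A, B, C}: #1→B 3·7=21, #2→B 8·17=136, #3→C 2·4=8, #4→A 2·13=26, #5→A 4·18=72, #6→C 3·15=45, #7→C 6·24=144, #8→B 5·17=85. Service 537; fixed 291; total 828.
{B, C, D}: #1→B 3·7=21, #2→D 4·17=68, #3→C 2·4=8, #4→B 7·13=91, #5→C 4·18=72, #6→C 3·15=45, #7→C 6·24=144, #8→B 5·17=85. Service 534; fixed 339; total 873.
{A, B, C, D, E}: service 469 + fixed 559 = 1028
No other subset beats 791.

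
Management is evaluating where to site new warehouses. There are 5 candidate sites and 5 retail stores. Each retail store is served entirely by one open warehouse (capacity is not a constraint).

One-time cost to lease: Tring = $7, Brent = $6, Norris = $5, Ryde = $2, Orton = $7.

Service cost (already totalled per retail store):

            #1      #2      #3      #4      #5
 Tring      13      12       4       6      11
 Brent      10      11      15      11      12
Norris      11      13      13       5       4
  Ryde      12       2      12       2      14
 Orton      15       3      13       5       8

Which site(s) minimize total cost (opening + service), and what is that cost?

Open Tring, Norris and Ryde; minimum total cost 37.

For any fixed open set, each retail store goes to its cheapest open site; total = fixed + service.
{Tring, Norris, Ryde}: #1→Norris 11, #2→Ryde 2, #3→Tring 4, #4→Ryde 2, #5→Norris 4. Service 23; fixed 14; total 37.
{Norris, Ryde}: #1→Norris 11, #2→Ryde 2, #3→Ryde 12, #4→Ryde 2, #5→Norris 4. Service 31; fixed 7; total 38.
{Tring, Ryde}: service 31 + fixed 9 = 40
{Tring, Brent, Norris, Ryde, Orton}: service 22 + fixed 27 = 49
No other subset beats 37.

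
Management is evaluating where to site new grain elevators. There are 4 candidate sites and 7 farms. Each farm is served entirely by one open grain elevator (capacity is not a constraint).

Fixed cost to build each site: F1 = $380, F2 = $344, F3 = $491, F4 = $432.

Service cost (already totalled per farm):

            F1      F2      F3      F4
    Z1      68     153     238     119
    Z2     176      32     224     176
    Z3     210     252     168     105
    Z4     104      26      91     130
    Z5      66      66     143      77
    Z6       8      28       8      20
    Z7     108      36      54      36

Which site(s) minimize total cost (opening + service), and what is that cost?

Open F2 only; minimum total cost 937.

For any fixed open set, each farm goes to its cheapest open site; total = fixed + service.
{F2}: Z1→F2 153, Z2→F2 32, Z3→F2 252, Z4→F2 26, Z5→F2 66, Z6→F2 28, Z7→F2 36. Service 593; fixed 344; total 937.
{F4}: service 663 + fixed 432 = 1095
{F1}: service 740 + fixed 380 = 1120
{F1, F2, F3, F4}: service 341 + fixed 1647 = 1988
No other subset beats 937.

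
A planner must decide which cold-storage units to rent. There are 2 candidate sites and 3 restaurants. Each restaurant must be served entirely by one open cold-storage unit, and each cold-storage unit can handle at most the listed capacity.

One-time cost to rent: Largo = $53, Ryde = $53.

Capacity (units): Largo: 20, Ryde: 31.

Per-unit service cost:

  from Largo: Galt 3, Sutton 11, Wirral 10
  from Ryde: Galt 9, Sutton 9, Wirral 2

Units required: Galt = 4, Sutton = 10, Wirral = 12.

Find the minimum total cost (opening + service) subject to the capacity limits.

Open {Ryde}: Galt→Ryde 9·4=36, Sutton→Ryde 9·10=90, Wirral→Ryde 2·12=24.
Loads: Ryde carries 26/31. Service 150; fixed 53; total 203.
Next best feasible plan costs 232.

Minimum total cost: 203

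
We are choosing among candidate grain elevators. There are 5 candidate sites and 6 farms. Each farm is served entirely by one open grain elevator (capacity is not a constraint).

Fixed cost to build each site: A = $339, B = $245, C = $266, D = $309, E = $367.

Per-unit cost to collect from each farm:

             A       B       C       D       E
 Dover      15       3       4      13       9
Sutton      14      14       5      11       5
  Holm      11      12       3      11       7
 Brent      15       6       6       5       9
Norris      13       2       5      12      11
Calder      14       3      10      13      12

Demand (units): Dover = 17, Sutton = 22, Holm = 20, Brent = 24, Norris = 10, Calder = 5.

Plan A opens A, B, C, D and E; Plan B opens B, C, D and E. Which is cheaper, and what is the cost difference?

Plan B is cheaper by 339.

Plan A: {A, B, C, D, E}: Dover→B 3·17=51, Sutton→C 5·22=110, Holm→C 3·20=60, Brent→D 5·24=120, Norris→B 2·10=20, Calder→B 3·5=15. Service 376; fixed 1526; total 1902.
Plan B: {B, C, D, E}: Dover→B 3·17=51, Sutton→C 5·22=110, Holm→C 3·20=60, Brent→D 5·24=120, Norris→B 2·10=20, Calder→B 3·5=15. Service 376; fixed 1187; total 1563.
Difference: |1902 − 1563| = 339.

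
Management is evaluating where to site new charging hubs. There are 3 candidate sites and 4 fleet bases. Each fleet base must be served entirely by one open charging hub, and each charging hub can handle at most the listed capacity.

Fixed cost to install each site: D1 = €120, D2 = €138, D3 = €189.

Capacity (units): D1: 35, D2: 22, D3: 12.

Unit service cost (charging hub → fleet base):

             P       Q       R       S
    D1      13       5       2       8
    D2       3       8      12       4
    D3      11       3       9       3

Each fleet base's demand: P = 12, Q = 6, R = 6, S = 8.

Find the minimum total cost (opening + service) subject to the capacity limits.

Open {D1, D2}: P→D2 3·12=36, Q→D1 5·6=30, R→D1 2·6=12, S→D2 4·8=32.
Loads: D1 carries 12/35, D2 carries 20/22. Service 110; fixed 258; total 368.
Next best feasible plan costs 382.

Minimum total cost: 368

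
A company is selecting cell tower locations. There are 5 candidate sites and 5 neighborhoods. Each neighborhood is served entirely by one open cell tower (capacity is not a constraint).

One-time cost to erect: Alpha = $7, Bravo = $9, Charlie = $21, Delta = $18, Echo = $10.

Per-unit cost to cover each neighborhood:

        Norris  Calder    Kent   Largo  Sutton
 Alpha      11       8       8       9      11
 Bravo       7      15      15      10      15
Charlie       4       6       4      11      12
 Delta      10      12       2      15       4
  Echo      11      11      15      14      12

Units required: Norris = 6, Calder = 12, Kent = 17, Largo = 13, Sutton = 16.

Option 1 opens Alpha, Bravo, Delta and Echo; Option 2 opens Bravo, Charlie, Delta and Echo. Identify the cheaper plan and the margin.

Option 1: {Alpha, Bravo, Delta, Echo}: Norris→Bravo 7·6=42, Calder→Alpha 8·12=96, Kent→Delta 2·17=34, Largo→Alpha 9·13=117, Sutton→Delta 4·16=64. Service 353; fixed 44; total 397.
Option 2: {Bravo, Charlie, Delta, Echo}: Norris→Charlie 4·6=24, Calder→Charlie 6·12=72, Kent→Delta 2·17=34, Largo→Bravo 10·13=130, Sutton→Delta 4·16=64. Service 324; fixed 58; total 382.
Difference: |397 − 382| = 15.

Option 2 is cheaper by 15.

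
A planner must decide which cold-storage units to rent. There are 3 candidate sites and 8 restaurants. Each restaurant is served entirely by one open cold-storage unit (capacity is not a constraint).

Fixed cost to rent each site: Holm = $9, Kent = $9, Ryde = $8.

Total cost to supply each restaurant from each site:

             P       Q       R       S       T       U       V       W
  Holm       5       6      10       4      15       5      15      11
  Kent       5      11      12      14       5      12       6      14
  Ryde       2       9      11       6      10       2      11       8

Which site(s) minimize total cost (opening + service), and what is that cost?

For any fixed open set, each restaurant goes to its cheapest open site; total = fixed + service.
{Kent, Ryde}: P→Ryde 2, Q→Ryde 9, R→Ryde 11, S→Ryde 6, T→Kent 5, U→Ryde 2, V→Kent 6, W→Ryde 8. Service 49; fixed 17; total 66.
{Ryde}: service 59 + fixed 8 = 67
{Holm, Kent, Ryde}: service 43 + fixed 26 = 69
No other subset beats 66.

Open Kent and Ryde; minimum total cost 66.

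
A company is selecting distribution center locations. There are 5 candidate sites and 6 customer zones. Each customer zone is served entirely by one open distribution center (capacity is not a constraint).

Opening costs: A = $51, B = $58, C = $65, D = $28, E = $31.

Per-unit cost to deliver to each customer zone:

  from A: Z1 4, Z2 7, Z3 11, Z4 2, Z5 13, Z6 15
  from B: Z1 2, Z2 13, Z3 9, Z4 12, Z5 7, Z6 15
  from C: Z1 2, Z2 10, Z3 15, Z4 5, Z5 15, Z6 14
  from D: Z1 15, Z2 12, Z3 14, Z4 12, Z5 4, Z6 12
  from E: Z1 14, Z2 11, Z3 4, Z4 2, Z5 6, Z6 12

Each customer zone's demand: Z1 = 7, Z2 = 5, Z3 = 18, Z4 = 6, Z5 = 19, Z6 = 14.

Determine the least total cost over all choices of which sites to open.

Minimum total cost: 501

For any fixed open set, each customer zone goes to its cheapest open site; total = fixed + service.
{A, D, E}: Z1→A 4·7=28, Z2→A 7·5=35, Z3→E 4·18=72, Z4→A 2·6=12, Z5→D 4·19=76, Z6→D 12·14=168. Service 391; fixed 110; total 501.
{A, E}: service 429 + fixed 82 = 511
{B, D, E}: service 397 + fixed 117 = 514
{A, B, C, D, E}: service 377 + fixed 233 = 610
No other subset beats 501.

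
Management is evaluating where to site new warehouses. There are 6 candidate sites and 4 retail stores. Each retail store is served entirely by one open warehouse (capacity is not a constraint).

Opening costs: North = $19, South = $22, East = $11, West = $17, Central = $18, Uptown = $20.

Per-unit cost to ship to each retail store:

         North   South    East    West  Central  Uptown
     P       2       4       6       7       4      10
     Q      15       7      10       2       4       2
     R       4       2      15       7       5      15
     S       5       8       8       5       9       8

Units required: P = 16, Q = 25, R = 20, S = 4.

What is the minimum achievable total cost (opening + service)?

Minimum total cost: 200

For any fixed open set, each retail store goes to its cheapest open site; total = fixed + service.
{North, South, West}: P→North 2·16=32, Q→West 2·25=50, R→South 2·20=40, S→North 5·4=20. Service 142; fixed 58; total 200.
{North, South, Uptown}: service 142 + fixed 61 = 203
{North, South, East, West}: P→North 2·16=32, Q→West 2·25=50, R→South 2·20=40, S→North 5·4=20. Service 142; fixed 69; total 211.
{North, South, East, West, Central, Uptown}: P→North 2·16=32, Q→West 2·25=50, R→South 2·20=40, S→North 5·4=20. Service 142; fixed 107; total 249.
No other subset beats 200.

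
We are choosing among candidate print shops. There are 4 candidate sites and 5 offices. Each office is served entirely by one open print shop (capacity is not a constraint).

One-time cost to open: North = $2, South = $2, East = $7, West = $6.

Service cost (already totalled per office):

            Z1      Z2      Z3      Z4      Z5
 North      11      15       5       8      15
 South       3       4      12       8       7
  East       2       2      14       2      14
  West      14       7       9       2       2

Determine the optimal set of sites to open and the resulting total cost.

For any fixed open set, each office goes to its cheapest open site; total = fixed + service.
{North, South, West}: Z1→South 3, Z2→South 4, Z3→North 5, Z4→West 2, Z5→West 2. Service 16; fixed 10; total 26.
{North, East, West}: service 13 + fixed 15 = 28
{South, West}: service 20 + fixed 8 = 28
{North, South, East, West}: Z1→East 2, Z2→East 2, Z3→North 5, Z4→East 2, Z5→West 2. Service 13; fixed 17; total 30.
No other subset beats 26.

Open North, South and West; minimum total cost 26.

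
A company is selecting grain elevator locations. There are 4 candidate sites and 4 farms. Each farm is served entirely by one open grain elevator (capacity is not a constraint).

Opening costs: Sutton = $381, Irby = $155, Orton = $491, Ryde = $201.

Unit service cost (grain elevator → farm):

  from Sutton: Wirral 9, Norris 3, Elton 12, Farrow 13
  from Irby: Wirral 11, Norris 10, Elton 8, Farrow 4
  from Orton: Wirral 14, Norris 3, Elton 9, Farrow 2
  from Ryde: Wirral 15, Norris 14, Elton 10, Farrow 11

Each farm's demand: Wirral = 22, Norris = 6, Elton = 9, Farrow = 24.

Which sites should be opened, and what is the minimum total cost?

Open Irby only; minimum total cost 625.

For any fixed open set, each farm goes to its cheapest open site; total = fixed + service.
{Irby}: Wirral→Irby 11·22=242, Norris→Irby 10·6=60, Elton→Irby 8·9=72, Farrow→Irby 4·24=96. Service 470; fixed 155; total 625.
{Irby, Ryde}: service 470 + fixed 356 = 826
{Sutton, Irby}: Wirral→Sutton 9·22=198, Norris→Sutton 3·6=18, Elton→Irby 8·9=72, Farrow→Irby 4·24=96. Service 384; fixed 536; total 920.
{Sutton, Irby, Orton, Ryde}: Wirral→Sutton 9·22=198, Norris→Sutton 3·6=18, Elton→Irby 8·9=72, Farrow→Orton 2·24=48. Service 336; fixed 1228; total 1564.
No other subset beats 625.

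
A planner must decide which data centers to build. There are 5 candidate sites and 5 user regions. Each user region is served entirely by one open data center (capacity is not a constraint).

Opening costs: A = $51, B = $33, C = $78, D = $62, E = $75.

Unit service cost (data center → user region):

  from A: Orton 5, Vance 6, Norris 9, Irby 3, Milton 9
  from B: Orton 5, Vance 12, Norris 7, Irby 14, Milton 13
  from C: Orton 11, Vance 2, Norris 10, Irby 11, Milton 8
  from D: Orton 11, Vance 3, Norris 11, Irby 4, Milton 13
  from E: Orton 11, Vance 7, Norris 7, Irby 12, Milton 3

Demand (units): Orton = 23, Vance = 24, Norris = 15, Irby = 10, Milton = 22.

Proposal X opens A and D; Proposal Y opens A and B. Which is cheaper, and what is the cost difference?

Proposal X: {A, D}: Orton→A 5·23=115, Vance→D 3·24=72, Norris→A 9·15=135, Irby→A 3·10=30, Milton→A 9·22=198. Service 550; fixed 113; total 663.
Proposal Y: {A, B}: Orton→A 5·23=115, Vance→A 6·24=144, Norris→B 7·15=105, Irby→A 3·10=30, Milton→A 9·22=198. Service 592; fixed 84; total 676.
Difference: |663 − 676| = 13.

Proposal X is cheaper by 13.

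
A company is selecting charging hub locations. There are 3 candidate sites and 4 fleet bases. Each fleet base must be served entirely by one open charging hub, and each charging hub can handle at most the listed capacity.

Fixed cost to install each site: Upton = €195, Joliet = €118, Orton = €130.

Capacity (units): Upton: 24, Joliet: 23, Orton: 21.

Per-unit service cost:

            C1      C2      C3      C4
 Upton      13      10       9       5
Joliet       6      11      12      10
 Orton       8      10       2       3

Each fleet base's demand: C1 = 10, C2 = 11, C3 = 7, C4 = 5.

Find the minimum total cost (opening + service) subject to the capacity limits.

Minimum total cost: 458

Open {Joliet, Orton}: C1→Joliet 6·10=60, C2→Joliet 11·11=121, C3→Orton 2·7=14, C4→Orton 3·5=15.
Loads: Joliet carries 21/23, Orton carries 12/21. Service 210; fixed 248; total 458.
Next best feasible plan costs 482.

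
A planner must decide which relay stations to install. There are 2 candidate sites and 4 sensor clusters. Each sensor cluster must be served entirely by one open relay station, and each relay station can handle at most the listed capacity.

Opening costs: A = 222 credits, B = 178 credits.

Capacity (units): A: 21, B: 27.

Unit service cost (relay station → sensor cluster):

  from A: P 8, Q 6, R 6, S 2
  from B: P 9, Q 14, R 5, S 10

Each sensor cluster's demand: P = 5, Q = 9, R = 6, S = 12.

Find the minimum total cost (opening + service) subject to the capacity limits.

Open {A, B}: P→B 9·5=45, Q→A 6·9=54, R→B 5·6=30, S→A 2·12=24.
Loads: A carries 21/21, B carries 11/27. Service 153; fixed 400; total 553.
Next best feasible plan costs 620.

Minimum total cost: 553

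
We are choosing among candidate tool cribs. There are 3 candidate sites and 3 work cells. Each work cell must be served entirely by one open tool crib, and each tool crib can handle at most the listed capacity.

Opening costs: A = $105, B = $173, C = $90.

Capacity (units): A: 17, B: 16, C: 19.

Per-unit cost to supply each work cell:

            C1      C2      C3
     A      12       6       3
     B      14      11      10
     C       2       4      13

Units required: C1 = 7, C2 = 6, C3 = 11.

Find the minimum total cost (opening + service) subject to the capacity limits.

Minimum total cost: 266

Open {A, C}: C1→C 2·7=14, C2→C 4·6=24, C3→A 3·11=33.
Loads: A carries 11/17, C carries 13/19. Service 71; fixed 195; total 266.
Next best feasible plan costs 278.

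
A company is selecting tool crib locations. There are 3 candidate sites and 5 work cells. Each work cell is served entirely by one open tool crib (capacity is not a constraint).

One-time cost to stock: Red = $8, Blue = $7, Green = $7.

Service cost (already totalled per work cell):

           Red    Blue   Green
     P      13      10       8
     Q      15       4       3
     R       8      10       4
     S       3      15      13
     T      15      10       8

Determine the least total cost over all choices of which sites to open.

For any fixed open set, each work cell goes to its cheapest open site; total = fixed + service.
{Red, Green}: P→Green 8, Q→Green 3, R→Green 4, S→Red 3, T→Green 8. Service 26; fixed 15; total 41.
{Green}: P→Green 8, Q→Green 3, R→Green 4, S→Green 13, T→Green 8. Service 36; fixed 7; total 43.
{Red, Blue, Green}: P→Green 8, Q→Green 3, R→Green 4, S→Red 3, T→Green 8. Service 26; fixed 22; total 48.
{Blue}: service 49 + fixed 7 = 56
No other subset beats 41.

Minimum total cost: 41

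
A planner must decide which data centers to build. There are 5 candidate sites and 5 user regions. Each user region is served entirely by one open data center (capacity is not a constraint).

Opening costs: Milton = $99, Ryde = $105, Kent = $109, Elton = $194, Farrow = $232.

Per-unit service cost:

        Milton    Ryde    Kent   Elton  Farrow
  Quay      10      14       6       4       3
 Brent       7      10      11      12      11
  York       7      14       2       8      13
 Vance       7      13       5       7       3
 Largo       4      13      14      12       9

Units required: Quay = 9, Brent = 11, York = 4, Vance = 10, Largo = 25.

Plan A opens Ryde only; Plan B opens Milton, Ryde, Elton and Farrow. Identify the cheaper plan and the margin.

Plan A is cheaper by 40.

Plan A: {Ryde}: Quay→Ryde 14·9=126, Brent→Ryde 10·11=110, York→Ryde 14·4=56, Vance→Ryde 13·10=130, Largo→Ryde 13·25=325. Service 747; fixed 105; total 852.
Plan B: {Milton, Ryde, Elton, Farrow}: Quay→Farrow 3·9=27, Brent→Milton 7·11=77, York→Milton 7·4=28, Vance→Farrow 3·10=30, Largo→Milton 4·25=100. Service 262; fixed 630; total 892.
Difference: |852 − 892| = 40.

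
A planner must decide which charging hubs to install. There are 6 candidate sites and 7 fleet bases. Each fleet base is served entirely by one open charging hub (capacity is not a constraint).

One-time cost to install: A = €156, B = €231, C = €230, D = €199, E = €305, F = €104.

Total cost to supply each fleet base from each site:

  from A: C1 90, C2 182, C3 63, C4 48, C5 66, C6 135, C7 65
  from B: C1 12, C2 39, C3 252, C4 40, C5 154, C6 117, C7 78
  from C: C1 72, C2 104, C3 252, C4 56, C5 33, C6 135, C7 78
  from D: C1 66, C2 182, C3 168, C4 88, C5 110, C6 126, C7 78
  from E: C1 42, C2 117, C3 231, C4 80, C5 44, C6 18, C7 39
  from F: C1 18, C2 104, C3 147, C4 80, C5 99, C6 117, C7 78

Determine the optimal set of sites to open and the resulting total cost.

For any fixed open set, each fleet base goes to its cheapest open site; total = fixed + service.
{A, F}: C1→F 18, C2→F 104, C3→A 63, C4→A 48, C5→A 66, C6→F 117, C7→A 65. Service 481; fixed 260; total 741.
{F}: C1→F 18, C2→F 104, C3→F 147, C4→F 80, C5→F 99, C6→F 117, C7→F 78. Service 643; fixed 104; total 747.
{A, B}: service 402 + fixed 387 = 789
{A, B, C, D, E, F}: service 244 + fixed 1225 = 1469
No other subset beats 741.

Open A and F; minimum total cost 741.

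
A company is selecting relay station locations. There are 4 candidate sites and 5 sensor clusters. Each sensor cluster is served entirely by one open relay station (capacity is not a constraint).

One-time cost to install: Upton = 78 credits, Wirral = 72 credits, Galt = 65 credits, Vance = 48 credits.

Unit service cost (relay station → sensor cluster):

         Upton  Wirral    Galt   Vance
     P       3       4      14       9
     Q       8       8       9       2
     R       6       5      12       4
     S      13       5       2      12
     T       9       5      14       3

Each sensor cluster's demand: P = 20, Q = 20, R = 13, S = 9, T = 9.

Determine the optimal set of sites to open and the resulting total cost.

Open Wirral and Vance; minimum total cost 364.

For any fixed open set, each sensor cluster goes to its cheapest open site; total = fixed + service.
{Wirral, Vance}: P→Wirral 4·20=80, Q→Vance 2·20=40, R→Vance 4·13=52, S→Wirral 5·9=45, T→Vance 3·9=27. Service 244; fixed 120; total 364.
{Upton, Galt, Vance}: service 197 + fixed 191 = 388
{Wirral, Galt, Vance}: P→Wirral 4·20=80, Q→Vance 2·20=40, R→Vance 4·13=52, S→Galt 2·9=18, T→Vance 3·9=27. Service 217; fixed 185; total 402.
{Upton, Wirral, Galt, Vance}: P→Upton 3·20=60, Q→Vance 2·20=40, R→Vance 4·13=52, S→Galt 2·9=18, T→Vance 3·9=27. Service 197; fixed 263; total 460.
No other subset beats 364.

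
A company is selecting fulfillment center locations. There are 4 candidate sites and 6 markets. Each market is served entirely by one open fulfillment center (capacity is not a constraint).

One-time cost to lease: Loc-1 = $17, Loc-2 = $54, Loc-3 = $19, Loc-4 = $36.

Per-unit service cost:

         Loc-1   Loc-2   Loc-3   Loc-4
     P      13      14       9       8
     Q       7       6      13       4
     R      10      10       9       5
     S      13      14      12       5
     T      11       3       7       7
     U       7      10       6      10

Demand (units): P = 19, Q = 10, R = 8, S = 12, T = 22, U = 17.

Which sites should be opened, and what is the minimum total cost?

Open Loc-2, Loc-3 and Loc-4; minimum total cost 569.

For any fixed open set, each market goes to its cheapest open site; total = fixed + service.
{Loc-2, Loc-3, Loc-4}: P→Loc-4 8·19=152, Q→Loc-4 4·10=40, R→Loc-4 5·8=40, S→Loc-4 5·12=60, T→Loc-2 3·22=66, U→Loc-3 6·17=102. Service 460; fixed 109; total 569.
{Loc-1, Loc-2, Loc-4}: P→Loc-4 8·19=152, Q→Loc-4 4·10=40, R→Loc-4 5·8=40, S→Loc-4 5·12=60, T→Loc-2 3·22=66, U→Loc-1 7·17=119. Service 477; fixed 107; total 584.
{Loc-1, Loc-2, Loc-3, Loc-4}: service 460 + fixed 126 = 586
{Loc-1}: P→Loc-1 13·19=247, Q→Loc-1 7·10=70, R→Loc-1 10·8=80, S→Loc-1 13·12=156, T→Loc-1 11·22=242, U→Loc-1 7·17=119. Service 914; fixed 17; total 931.
No other subset beats 569.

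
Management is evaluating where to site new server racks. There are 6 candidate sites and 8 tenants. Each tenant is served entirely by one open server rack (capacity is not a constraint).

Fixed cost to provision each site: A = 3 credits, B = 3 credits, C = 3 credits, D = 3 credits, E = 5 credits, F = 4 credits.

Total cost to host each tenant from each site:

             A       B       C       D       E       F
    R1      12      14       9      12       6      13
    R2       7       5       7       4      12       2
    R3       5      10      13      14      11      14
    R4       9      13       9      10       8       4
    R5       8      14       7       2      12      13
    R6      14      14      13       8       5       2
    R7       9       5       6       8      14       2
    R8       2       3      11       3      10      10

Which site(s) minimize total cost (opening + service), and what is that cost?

For any fixed open set, each tenant goes to its cheapest open site; total = fixed + service.
{A, D, E, F}: R1→E 6, R2→F 2, R3→A 5, R4→F 4, R5→D 2, R6→F 2, R7→F 2, R8→A 2. Service 25; fixed 15; total 40.
{A, C, D, F}: service 28 + fixed 13 = 41
{A, D, F}: service 31 + fixed 10 = 41
{A, B, C, D, E, F}: service 25 + fixed 21 = 46
No other subset beats 40.

Open A, D, E and F; minimum total cost 40.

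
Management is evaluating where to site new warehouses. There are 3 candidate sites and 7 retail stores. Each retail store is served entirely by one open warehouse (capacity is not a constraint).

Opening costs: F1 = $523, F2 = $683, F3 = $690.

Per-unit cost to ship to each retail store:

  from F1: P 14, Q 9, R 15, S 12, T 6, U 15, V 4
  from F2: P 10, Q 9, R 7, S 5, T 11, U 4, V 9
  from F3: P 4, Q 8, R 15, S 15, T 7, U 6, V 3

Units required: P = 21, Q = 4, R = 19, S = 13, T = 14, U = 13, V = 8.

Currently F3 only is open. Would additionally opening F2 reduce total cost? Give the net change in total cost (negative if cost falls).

No — net change +375 (cost rises by 375).

Current service cost with {F3}: 796.
Adding F2: each retail store re-picks its cheapest; new service cost 488, saving 308.
Extra fixed cost: 683. Net change = 683 − 308 = 375.
(Totals: 1486 → 1861.)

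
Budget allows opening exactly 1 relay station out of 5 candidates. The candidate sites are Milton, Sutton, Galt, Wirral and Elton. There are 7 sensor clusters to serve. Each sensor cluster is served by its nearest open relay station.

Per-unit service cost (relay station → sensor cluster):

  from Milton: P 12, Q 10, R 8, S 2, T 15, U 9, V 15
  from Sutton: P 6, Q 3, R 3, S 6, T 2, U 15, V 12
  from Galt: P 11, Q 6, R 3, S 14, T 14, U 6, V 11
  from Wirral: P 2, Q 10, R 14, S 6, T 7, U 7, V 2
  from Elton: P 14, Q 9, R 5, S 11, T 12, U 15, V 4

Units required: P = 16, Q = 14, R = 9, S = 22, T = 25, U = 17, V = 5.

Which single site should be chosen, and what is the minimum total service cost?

With exactly 1 open, each sensor cluster uses its cheapest among the chosen.
{Sutton}: P→Sutton 6·16=96, Q→Sutton 3·14=42, R→Sutton 3·9=27, S→Sutton 6·22=132, T→Sutton 2·25=50, U→Sutton 15·17=255, V→Sutton 12·5=60. Service cost 662.
{Wirral}: service cost 734
{Milton}: service cost 1051
Among all 5 size-1 choices, {Sutton} is lowest.

Choose Sutton only; total service cost 662.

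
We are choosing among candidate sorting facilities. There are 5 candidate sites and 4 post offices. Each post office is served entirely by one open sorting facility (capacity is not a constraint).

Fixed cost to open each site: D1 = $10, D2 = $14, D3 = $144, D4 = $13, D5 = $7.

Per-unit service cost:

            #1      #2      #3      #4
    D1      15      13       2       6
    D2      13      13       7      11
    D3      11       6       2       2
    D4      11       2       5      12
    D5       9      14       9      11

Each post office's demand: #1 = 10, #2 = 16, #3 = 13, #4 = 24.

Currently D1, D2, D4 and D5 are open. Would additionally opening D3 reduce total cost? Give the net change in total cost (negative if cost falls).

Current service cost with {D1, D2, D4, D5}: 292.
Adding D3: each post office re-picks its cheapest; new service cost 196, saving 96.
Extra fixed cost: 144. Net change = 144 − 96 = 48.
(Totals: 336 → 384.)

No — net change +48 (cost rises by 48).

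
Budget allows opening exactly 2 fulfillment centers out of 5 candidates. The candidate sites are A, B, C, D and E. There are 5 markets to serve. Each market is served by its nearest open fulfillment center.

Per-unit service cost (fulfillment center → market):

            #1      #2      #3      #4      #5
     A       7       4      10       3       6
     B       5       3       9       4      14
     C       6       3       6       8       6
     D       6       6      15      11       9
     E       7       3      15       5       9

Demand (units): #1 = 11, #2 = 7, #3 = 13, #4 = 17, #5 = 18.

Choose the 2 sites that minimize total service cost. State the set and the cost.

With exactly 2 open, each market uses its cheapest among the chosen.
{A, C}: #1→C 6·11=66, #2→C 3·7=21, #3→C 6·13=78, #4→A 3·17=51, #5→A 6·18=108. Service cost 324.
{B, C}: service cost 330
{A, B}: service cost 352
Among all 10 size-2 choices, {A, C} is lowest.

Choose A and C; total service cost 324.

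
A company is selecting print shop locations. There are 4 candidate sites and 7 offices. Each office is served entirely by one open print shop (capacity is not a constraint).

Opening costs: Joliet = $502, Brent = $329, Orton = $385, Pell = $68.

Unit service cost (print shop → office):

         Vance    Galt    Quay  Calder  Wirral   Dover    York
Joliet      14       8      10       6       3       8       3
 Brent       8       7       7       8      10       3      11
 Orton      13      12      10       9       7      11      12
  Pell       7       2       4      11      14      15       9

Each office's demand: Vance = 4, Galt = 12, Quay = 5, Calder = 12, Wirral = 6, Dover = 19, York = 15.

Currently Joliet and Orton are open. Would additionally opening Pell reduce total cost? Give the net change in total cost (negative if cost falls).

Current service cost with {Joliet, Orton}: 485.
Adding Pell: each office re-picks its cheapest; new service cost 359, saving 126.
Extra fixed cost: 68. Net change = 68 − 126 = -58.
(Totals: 1372 → 1314.)

Yes — net change −58 (cost falls by 58).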